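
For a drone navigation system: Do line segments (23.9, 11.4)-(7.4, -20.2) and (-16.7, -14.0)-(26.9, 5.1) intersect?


Cross products: d1=331.98, d2=-730.63, d3=-863.86, d4=198.75
d1*d2 < 0 and d3*d4 < 0? yes

Yes, they intersect


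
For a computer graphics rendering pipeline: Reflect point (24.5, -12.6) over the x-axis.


Reflection over x-axis: (x,y) -> (x,-y)
(24.5, -12.6) -> (24.5, 12.6)

(24.5, 12.6)


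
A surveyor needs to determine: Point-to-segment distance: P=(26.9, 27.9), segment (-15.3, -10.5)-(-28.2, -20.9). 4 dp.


Project P onto AB: t = 0 (clamped to [0,1])
Closest point on segment: (-15.3, -10.5)
Distance: 57.0561

57.0561


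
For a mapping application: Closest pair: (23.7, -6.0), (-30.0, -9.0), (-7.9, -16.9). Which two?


d(P0,P1) = 53.7837, d(P0,P2) = 33.4271, d(P1,P2) = 23.4696
Closest: P1 and P2

Closest pair: (-30.0, -9.0) and (-7.9, -16.9), distance = 23.4696


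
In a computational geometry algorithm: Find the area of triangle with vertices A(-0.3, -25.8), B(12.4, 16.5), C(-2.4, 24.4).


Area = |x_A(y_B-y_C) + x_B(y_C-y_A) + x_C(y_A-y_B)|/2
= |2.37 + 622.48 + 101.52|/2
= 726.37/2 = 363.185

363.185


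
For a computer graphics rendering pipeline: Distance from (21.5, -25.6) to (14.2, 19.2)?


dx=-7.3, dy=44.8
d^2 = (-7.3)^2 + 44.8^2 = 2060.33
d = sqrt(2060.33) = 45.3909

45.3909


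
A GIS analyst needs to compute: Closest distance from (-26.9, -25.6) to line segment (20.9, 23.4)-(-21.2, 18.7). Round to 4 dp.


Project P onto AB: t = 1 (clamped to [0,1])
Closest point on segment: (-21.2, 18.7)
Distance: 44.6652

44.6652


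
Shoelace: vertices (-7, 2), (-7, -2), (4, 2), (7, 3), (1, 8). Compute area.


Shoelace sum: ((-7)*(-2) - (-7)*2) + ((-7)*2 - 4*(-2)) + (4*3 - 7*2) + (7*8 - 1*3) + (1*2 - (-7)*8)
= 131
Area = |131|/2 = 65.5

65.5


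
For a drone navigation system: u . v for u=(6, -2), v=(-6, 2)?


u . v = u_x*v_x + u_y*v_y = 6*(-6) + (-2)*2
= (-36) + (-4) = -40

-40


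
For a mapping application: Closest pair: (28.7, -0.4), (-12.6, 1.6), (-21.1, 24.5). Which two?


d(P0,P1) = 41.3484, d(P0,P2) = 55.6781, d(P1,P2) = 24.4266
Closest: P1 and P2

Closest pair: (-12.6, 1.6) and (-21.1, 24.5), distance = 24.4266


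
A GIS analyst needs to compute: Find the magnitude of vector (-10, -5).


|u| = sqrt((-10)^2 + (-5)^2) = sqrt(125) = 11.1803

11.1803


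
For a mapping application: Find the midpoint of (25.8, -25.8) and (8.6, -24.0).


M = ((25.8+8.6)/2, ((-25.8)+(-24))/2)
= (17.2, -24.9)

(17.2, -24.9)


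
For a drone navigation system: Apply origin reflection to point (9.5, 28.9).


Reflection over origin: (x,y) -> (-x,-y)
(9.5, 28.9) -> (-9.5, -28.9)

(-9.5, -28.9)


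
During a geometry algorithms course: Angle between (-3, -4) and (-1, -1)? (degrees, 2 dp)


u.v = 7, |u| = sqrt(25) = 5, |v| = sqrt(2) = 1.4142
cos(theta) = u.v/(|u||v|) = 7/sqrt(50) = 0.989949
theta = acos(0.989949) = 8.13 degrees

8.13 degrees


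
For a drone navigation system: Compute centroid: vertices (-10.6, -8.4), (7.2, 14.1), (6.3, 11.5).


Centroid = ((x_A+x_B+x_C)/3, (y_A+y_B+y_C)/3)
= (((-10.6)+7.2+6.3)/3, ((-8.4)+14.1+11.5)/3)
= (0.9667, 5.7333)

(0.9667, 5.7333)


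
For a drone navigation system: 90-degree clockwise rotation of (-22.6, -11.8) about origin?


90° CW: (x,y) -> (y, -x)
(-22.6,-11.8) -> (-11.8, 22.6)

(-11.8, 22.6)


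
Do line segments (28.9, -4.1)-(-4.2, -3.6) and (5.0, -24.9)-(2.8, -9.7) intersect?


Cross products: d1=-409.04, d2=92.98, d3=700.43, d4=198.41
d1*d2 < 0 and d3*d4 < 0? no

No, they don't intersect


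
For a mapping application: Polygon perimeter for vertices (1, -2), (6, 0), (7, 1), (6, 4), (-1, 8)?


Sides: (1, -2)->(6, 0): sqrt(29) = 5.385165, (6, 0)->(7, 1): sqrt(2) = 1.414214, (7, 1)->(6, 4): sqrt(10) = 3.162278, (6, 4)->(-1, 8): sqrt(65) = 8.062258, (-1, 8)->(1, -2): sqrt(104) = 10.198039
Sum = 28.221954
Perimeter = 28.222

28.222


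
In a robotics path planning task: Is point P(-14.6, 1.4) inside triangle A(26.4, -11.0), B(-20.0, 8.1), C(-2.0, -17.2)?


Cross products: AB x AP = 207.74, BC x BP = 16.02, CA x CP = 606.36
All same sign? yes

Yes, inside


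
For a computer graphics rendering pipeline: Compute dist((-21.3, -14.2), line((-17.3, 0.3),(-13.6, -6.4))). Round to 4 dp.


|cross product| = 80.45
|line direction| = sqrt(58.58) = 7.6538
Distance = 80.45/sqrt(58.58) = 10.5112

10.5112


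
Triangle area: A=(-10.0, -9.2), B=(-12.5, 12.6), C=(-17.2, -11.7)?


Area = |x_A(y_B-y_C) + x_B(y_C-y_A) + x_C(y_A-y_B)|/2
= |(-243) + 31.25 + 374.96|/2
= 163.21/2 = 81.605

81.605


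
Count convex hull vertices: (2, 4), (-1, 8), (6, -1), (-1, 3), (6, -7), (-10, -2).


Convex hull vertices (CCW): (-10, -2), (6, -7), (6, -1), (-1, 8)
Count = 4

4


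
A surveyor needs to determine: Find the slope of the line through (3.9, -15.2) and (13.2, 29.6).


slope = (y2-y1)/(x2-x1) = (29.6-(-15.2))/(13.2-3.9) = 44.8/9.3 = 4.8172

4.8172


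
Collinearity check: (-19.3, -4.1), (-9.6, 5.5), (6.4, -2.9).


Cross product: ((-9.6)-(-19.3))*((-2.9)-(-4.1)) - (5.5-(-4.1))*(6.4-(-19.3))
= -235.08

No, not collinear


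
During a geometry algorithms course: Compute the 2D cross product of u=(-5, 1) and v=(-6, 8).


u x v = u_x*v_y - u_y*v_x = (-5)*8 - 1*(-6)
= (-40) - (-6) = -34

-34


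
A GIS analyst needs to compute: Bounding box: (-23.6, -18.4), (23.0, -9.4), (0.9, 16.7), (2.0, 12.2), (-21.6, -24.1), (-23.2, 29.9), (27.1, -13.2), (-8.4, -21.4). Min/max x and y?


x range: [-23.6, 27.1]
y range: [-24.1, 29.9]
Bounding box: (-23.6,-24.1) to (27.1,29.9)

(-23.6,-24.1) to (27.1,29.9)


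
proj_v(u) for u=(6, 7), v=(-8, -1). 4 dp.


u.v = -55, |v| = sqrt(65) = 8.0623
Scalar projection = u.v / |v| = -55 / sqrt(65) = -6.8219

-6.8219


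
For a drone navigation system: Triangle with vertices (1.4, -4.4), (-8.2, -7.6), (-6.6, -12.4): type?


Side lengths squared: AB^2=102.4, BC^2=25.6, CA^2=128
Sorted: [25.6, 102.4, 128]
By sides: Scalene, By angles: Right

Scalene, Right


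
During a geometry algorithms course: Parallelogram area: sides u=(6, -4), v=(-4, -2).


|u x v| = |6*(-2) - (-4)*(-4)|
= |(-12) - 16| = 28

28


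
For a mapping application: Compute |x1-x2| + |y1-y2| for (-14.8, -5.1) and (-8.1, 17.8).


|(-14.8)-(-8.1)| + |(-5.1)-17.8| = 6.7 + 22.9 = 29.6

29.6


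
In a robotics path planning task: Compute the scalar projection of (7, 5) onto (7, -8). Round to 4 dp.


u.v = 9, |v| = sqrt(113) = 10.6301
Scalar projection = u.v / |v| = 9 / sqrt(113) = 0.8466

0.8466


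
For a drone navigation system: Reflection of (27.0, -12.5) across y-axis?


Reflection over y-axis: (x,y) -> (-x,y)
(27, -12.5) -> (-27, -12.5)

(-27, -12.5)


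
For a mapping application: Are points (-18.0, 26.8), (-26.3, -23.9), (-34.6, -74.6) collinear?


Cross product: ((-26.3)-(-18))*((-74.6)-26.8) - ((-23.9)-26.8)*((-34.6)-(-18))
= 0

Yes, collinear


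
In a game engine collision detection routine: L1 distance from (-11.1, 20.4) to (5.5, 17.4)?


|(-11.1)-5.5| + |20.4-17.4| = 16.6 + 3 = 19.6

19.6


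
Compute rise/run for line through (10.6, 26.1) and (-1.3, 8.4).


slope = (y2-y1)/(x2-x1) = (8.4-26.1)/((-1.3)-10.6) = (-17.7)/(-11.9) = 1.4874

1.4874


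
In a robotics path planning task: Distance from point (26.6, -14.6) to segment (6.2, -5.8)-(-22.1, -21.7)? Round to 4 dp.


Project P onto AB: t = 0 (clamped to [0,1])
Closest point on segment: (6.2, -5.8)
Distance: 22.2171

22.2171


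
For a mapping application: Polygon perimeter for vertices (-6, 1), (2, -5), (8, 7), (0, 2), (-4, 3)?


Sides: (-6, 1)->(2, -5): sqrt(100) = 10, (2, -5)->(8, 7): sqrt(180) = 13.416408, (8, 7)->(0, 2): sqrt(89) = 9.433981, (0, 2)->(-4, 3): sqrt(17) = 4.123106, (-4, 3)->(-6, 1): sqrt(8) = 2.828427
Sum = 39.801922
Perimeter = 39.8019

39.8019


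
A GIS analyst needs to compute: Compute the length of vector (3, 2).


|u| = sqrt(3^2 + 2^2) = sqrt(13) = 3.6056

3.6056


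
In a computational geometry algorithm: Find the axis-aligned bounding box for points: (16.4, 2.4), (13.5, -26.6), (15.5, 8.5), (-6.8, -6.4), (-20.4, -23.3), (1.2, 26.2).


x range: [-20.4, 16.4]
y range: [-26.6, 26.2]
Bounding box: (-20.4,-26.6) to (16.4,26.2)

(-20.4,-26.6) to (16.4,26.2)


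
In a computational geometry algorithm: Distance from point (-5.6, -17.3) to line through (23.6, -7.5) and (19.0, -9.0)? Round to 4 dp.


|cross product| = 1.28
|line direction| = sqrt(23.41) = 4.8384
Distance = 1.28/sqrt(23.41) = 0.2646

0.2646


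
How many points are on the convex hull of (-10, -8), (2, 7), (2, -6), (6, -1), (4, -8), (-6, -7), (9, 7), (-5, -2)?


Convex hull vertices (CCW): (-10, -8), (4, -8), (9, 7), (2, 7)
Count = 4

4


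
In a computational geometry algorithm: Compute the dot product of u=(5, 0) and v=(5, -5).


u . v = u_x*v_x + u_y*v_y = 5*5 + 0*(-5)
= 25 + 0 = 25

25


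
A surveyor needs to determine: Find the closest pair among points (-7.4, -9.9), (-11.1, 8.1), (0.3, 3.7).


d(P0,P1) = 18.3763, d(P0,P2) = 15.6285, d(P1,P2) = 12.2197
Closest: P1 and P2

Closest pair: (-11.1, 8.1) and (0.3, 3.7), distance = 12.2197


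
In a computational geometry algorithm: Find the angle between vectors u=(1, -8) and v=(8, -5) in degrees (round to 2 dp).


u.v = 48, |u| = sqrt(65) = 8.0623, |v| = sqrt(89) = 9.434
cos(theta) = u.v/(|u||v|) = 48/sqrt(5785) = 0.631087
theta = acos(0.631087) = 50.87 degrees

50.87 degrees


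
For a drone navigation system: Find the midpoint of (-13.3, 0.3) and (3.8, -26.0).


M = (((-13.3)+3.8)/2, (0.3+(-26))/2)
= (-4.75, -12.85)

(-4.75, -12.85)


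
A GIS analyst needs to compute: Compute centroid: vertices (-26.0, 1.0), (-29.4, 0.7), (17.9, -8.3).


Centroid = ((x_A+x_B+x_C)/3, (y_A+y_B+y_C)/3)
= (((-26)+(-29.4)+17.9)/3, (1+0.7+(-8.3))/3)
= (-12.5, -2.2)

(-12.5, -2.2)


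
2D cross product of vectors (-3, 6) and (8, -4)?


u x v = u_x*v_y - u_y*v_x = (-3)*(-4) - 6*8
= 12 - 48 = -36

-36


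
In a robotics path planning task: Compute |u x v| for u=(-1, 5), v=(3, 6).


|u x v| = |(-1)*6 - 5*3|
= |(-6) - 15| = 21

21


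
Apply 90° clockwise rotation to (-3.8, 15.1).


90° CW: (x,y) -> (y, -x)
(-3.8,15.1) -> (15.1, 3.8)

(15.1, 3.8)


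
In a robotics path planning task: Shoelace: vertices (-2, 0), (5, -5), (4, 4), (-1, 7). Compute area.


Shoelace sum: ((-2)*(-5) - 5*0) + (5*4 - 4*(-5)) + (4*7 - (-1)*4) + ((-1)*0 - (-2)*7)
= 96
Area = |96|/2 = 48

48


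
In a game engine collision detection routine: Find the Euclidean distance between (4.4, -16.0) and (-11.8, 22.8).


dx=-16.2, dy=38.8
d^2 = (-16.2)^2 + 38.8^2 = 1767.88
d = sqrt(1767.88) = 42.0462

42.0462


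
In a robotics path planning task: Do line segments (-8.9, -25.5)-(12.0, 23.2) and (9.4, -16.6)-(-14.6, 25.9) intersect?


Cross products: d1=991.35, d2=-1065.7, d3=-705.2, d4=1351.85
d1*d2 < 0 and d3*d4 < 0? yes

Yes, they intersect


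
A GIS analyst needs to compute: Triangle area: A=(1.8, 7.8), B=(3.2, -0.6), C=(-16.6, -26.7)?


Area = |x_A(y_B-y_C) + x_B(y_C-y_A) + x_C(y_A-y_B)|/2
= |46.98 + (-110.4) + (-139.44)|/2
= 202.86/2 = 101.43

101.43


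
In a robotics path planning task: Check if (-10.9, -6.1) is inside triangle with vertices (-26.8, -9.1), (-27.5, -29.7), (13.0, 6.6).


Cross products: AB x AP = 325.44, BC x BP = 353.22, CA x CP = 130.23
All same sign? yes

Yes, inside


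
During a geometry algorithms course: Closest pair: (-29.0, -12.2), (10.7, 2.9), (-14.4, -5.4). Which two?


d(P0,P1) = 42.4747, d(P0,P2) = 16.1059, d(P1,P2) = 26.4367
Closest: P0 and P2

Closest pair: (-29.0, -12.2) and (-14.4, -5.4), distance = 16.1059


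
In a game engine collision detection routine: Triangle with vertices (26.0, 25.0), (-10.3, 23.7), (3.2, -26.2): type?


Side lengths squared: AB^2=1319.38, BC^2=2672.26, CA^2=3141.28
Sorted: [1319.38, 2672.26, 3141.28]
By sides: Scalene, By angles: Acute

Scalene, Acute


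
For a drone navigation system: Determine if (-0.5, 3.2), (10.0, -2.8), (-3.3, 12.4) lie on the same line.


Cross product: (10-(-0.5))*(12.4-3.2) - ((-2.8)-3.2)*((-3.3)-(-0.5))
= 79.8

No, not collinear


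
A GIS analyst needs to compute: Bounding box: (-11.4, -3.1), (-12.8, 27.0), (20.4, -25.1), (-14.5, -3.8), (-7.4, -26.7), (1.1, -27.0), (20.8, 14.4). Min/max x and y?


x range: [-14.5, 20.8]
y range: [-27, 27]
Bounding box: (-14.5,-27) to (20.8,27)

(-14.5,-27) to (20.8,27)


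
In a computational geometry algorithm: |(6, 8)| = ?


|u| = sqrt(6^2 + 8^2) = sqrt(100) = 10

10


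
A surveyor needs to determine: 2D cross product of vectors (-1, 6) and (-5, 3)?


u x v = u_x*v_y - u_y*v_x = (-1)*3 - 6*(-5)
= (-3) - (-30) = 27

27


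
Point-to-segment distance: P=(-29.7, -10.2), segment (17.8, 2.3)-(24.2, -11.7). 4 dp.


Project P onto AB: t = 0 (clamped to [0,1])
Closest point on segment: (17.8, 2.3)
Distance: 49.1172

49.1172


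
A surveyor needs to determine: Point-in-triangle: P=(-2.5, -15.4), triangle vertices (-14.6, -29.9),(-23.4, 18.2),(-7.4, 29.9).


Cross products: AB x AP = -709.61, BC x BP = -782.13, CA x CP = 619.18
All same sign? no

No, outside


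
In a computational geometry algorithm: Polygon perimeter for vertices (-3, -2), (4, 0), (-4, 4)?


Sides: (-3, -2)->(4, 0): sqrt(53) = 7.28011, (4, 0)->(-4, 4): sqrt(80) = 8.944272, (-4, 4)->(-3, -2): sqrt(37) = 6.082763
Sum = 22.307145
Perimeter = 22.3071

22.3071


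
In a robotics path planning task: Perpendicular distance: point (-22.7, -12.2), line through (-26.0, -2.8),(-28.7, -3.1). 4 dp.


|cross product| = 26.37
|line direction| = sqrt(7.38) = 2.7166
Distance = 26.37/sqrt(7.38) = 9.7069

9.7069


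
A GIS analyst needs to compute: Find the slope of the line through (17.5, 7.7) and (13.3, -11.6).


slope = (y2-y1)/(x2-x1) = ((-11.6)-7.7)/(13.3-17.5) = (-19.3)/(-4.2) = 4.5952

4.5952


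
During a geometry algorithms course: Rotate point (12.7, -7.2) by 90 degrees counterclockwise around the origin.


90° CCW: (x,y) -> (-y, x)
(12.7,-7.2) -> (7.2, 12.7)

(7.2, 12.7)


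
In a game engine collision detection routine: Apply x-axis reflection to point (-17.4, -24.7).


Reflection over x-axis: (x,y) -> (x,-y)
(-17.4, -24.7) -> (-17.4, 24.7)

(-17.4, 24.7)


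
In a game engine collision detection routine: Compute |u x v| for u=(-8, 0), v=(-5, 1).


|u x v| = |(-8)*1 - 0*(-5)|
= |(-8) - 0| = 8

8


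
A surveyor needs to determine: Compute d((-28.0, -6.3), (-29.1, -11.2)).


dx=-1.1, dy=-4.9
d^2 = (-1.1)^2 + (-4.9)^2 = 25.22
d = sqrt(25.22) = 5.022

5.022


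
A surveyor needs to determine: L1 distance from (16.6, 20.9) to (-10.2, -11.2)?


|16.6-(-10.2)| + |20.9-(-11.2)| = 26.8 + 32.1 = 58.9

58.9


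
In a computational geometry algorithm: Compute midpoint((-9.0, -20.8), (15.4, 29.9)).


M = (((-9)+15.4)/2, ((-20.8)+29.9)/2)
= (3.2, 4.55)

(3.2, 4.55)


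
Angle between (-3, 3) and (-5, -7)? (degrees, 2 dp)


u.v = -6, |u| = sqrt(18) = 4.2426, |v| = sqrt(74) = 8.6023
cos(theta) = u.v/(|u||v|) = -6/sqrt(1332) = -0.164399
theta = acos(-0.164399) = 99.46 degrees

99.46 degrees


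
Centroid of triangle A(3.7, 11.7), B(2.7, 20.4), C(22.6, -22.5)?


Centroid = ((x_A+x_B+x_C)/3, (y_A+y_B+y_C)/3)
= ((3.7+2.7+22.6)/3, (11.7+20.4+(-22.5))/3)
= (9.6667, 3.2)

(9.6667, 3.2)


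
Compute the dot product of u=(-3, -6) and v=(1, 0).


u . v = u_x*v_x + u_y*v_y = (-3)*1 + (-6)*0
= (-3) + 0 = -3

-3


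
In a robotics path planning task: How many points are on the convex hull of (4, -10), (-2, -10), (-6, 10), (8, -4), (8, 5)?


Convex hull vertices (CCW): (-6, 10), (-2, -10), (4, -10), (8, -4), (8, 5)
Count = 5

5


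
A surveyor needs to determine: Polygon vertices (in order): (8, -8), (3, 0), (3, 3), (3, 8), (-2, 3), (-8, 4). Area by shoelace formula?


Shoelace sum: (8*0 - 3*(-8)) + (3*3 - 3*0) + (3*8 - 3*3) + (3*3 - (-2)*8) + ((-2)*4 - (-8)*3) + ((-8)*(-8) - 8*4)
= 121
Area = |121|/2 = 60.5

60.5


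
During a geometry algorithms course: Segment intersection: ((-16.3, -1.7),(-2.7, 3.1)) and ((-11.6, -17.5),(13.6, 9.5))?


Cross products: d1=525.06, d2=278.82, d3=-237.44, d4=8.8
d1*d2 < 0 and d3*d4 < 0? no

No, they don't intersect


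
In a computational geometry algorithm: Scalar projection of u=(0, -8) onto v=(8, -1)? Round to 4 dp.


u.v = 8, |v| = sqrt(65) = 8.0623
Scalar projection = u.v / |v| = 8 / sqrt(65) = 0.9923

0.9923


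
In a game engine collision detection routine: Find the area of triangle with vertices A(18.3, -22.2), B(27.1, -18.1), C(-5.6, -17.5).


Area = |x_A(y_B-y_C) + x_B(y_C-y_A) + x_C(y_A-y_B)|/2
= |(-10.98) + 127.37 + 22.96|/2
= 139.35/2 = 69.675

69.675


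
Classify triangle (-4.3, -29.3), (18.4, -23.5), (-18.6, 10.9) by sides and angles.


Side lengths squared: AB^2=548.93, BC^2=2552.36, CA^2=1820.53
Sorted: [548.93, 1820.53, 2552.36]
By sides: Scalene, By angles: Obtuse

Scalene, Obtuse


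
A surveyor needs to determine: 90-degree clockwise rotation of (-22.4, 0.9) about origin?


90° CW: (x,y) -> (y, -x)
(-22.4,0.9) -> (0.9, 22.4)

(0.9, 22.4)


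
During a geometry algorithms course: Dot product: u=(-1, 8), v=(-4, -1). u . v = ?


u . v = u_x*v_x + u_y*v_y = (-1)*(-4) + 8*(-1)
= 4 + (-8) = -4

-4


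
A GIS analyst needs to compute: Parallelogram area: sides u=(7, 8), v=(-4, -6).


|u x v| = |7*(-6) - 8*(-4)|
= |(-42) - (-32)| = 10

10


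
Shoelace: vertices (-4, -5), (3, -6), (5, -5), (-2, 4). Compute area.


Shoelace sum: ((-4)*(-6) - 3*(-5)) + (3*(-5) - 5*(-6)) + (5*4 - (-2)*(-5)) + ((-2)*(-5) - (-4)*4)
= 90
Area = |90|/2 = 45

45


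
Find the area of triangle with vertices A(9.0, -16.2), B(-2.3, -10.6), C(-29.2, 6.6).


Area = |x_A(y_B-y_C) + x_B(y_C-y_A) + x_C(y_A-y_B)|/2
= |(-154.8) + (-52.44) + 163.52|/2
= 43.72/2 = 21.86

21.86


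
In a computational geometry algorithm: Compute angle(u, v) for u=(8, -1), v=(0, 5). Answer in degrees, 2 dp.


u.v = -5, |u| = sqrt(65) = 8.0623, |v| = sqrt(25) = 5
cos(theta) = u.v/(|u||v|) = -5/sqrt(1625) = -0.124035
theta = acos(-0.124035) = 97.13 degrees

97.13 degrees


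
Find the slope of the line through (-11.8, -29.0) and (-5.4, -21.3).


slope = (y2-y1)/(x2-x1) = ((-21.3)-(-29))/((-5.4)-(-11.8)) = 7.7/6.4 = 1.2031

1.2031


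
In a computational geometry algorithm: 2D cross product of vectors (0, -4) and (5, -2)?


u x v = u_x*v_y - u_y*v_x = 0*(-2) - (-4)*5
= 0 - (-20) = 20

20


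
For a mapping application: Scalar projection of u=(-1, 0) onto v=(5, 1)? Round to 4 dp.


u.v = -5, |v| = sqrt(26) = 5.099
Scalar projection = u.v / |v| = -5 / sqrt(26) = -0.9806

-0.9806


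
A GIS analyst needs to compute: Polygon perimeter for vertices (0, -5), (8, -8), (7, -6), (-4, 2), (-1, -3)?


Sides: (0, -5)->(8, -8): sqrt(73) = 8.544004, (8, -8)->(7, -6): sqrt(5) = 2.236068, (7, -6)->(-4, 2): sqrt(185) = 13.601471, (-4, 2)->(-1, -3): sqrt(34) = 5.830952, (-1, -3)->(0, -5): sqrt(5) = 2.236068
Sum = 32.448563
Perimeter = 32.4486

32.4486


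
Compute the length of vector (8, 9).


|u| = sqrt(8^2 + 9^2) = sqrt(145) = 12.0416

12.0416


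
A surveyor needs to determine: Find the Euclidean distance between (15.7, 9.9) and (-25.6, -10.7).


dx=-41.3, dy=-20.6
d^2 = (-41.3)^2 + (-20.6)^2 = 2130.05
d = sqrt(2130.05) = 46.1525

46.1525


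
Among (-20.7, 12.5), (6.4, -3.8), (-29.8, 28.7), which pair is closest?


d(P0,P1) = 31.6244, d(P0,P2) = 18.5809, d(P1,P2) = 48.6486
Closest: P0 and P2

Closest pair: (-20.7, 12.5) and (-29.8, 28.7), distance = 18.5809


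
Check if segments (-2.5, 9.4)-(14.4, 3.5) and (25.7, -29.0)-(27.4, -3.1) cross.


Cross products: d1=795.66, d2=347.92, d3=-482.58, d4=-34.84
d1*d2 < 0 and d3*d4 < 0? no

No, they don't intersect


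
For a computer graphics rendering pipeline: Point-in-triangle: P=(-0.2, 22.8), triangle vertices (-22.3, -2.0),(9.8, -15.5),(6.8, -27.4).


Cross products: AB x AP = 1094.43, BC x BP = -233.9, CA x CP = -1283.02
All same sign? no

No, outside


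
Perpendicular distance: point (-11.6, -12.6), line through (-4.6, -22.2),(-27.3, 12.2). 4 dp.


|cross product| = 22.88
|line direction| = sqrt(1698.65) = 41.2147
Distance = 22.88/sqrt(1698.65) = 0.5551

0.5551


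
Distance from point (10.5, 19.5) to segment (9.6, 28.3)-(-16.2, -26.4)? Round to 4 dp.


Project P onto AB: t = 0.1253 (clamped to [0,1])
Closest point on segment: (6.3685, 21.4487)
Distance: 4.568

4.568


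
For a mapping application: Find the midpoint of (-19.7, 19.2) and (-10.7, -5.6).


M = (((-19.7)+(-10.7))/2, (19.2+(-5.6))/2)
= (-15.2, 6.8)

(-15.2, 6.8)


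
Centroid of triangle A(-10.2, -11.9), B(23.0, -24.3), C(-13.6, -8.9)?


Centroid = ((x_A+x_B+x_C)/3, (y_A+y_B+y_C)/3)
= (((-10.2)+23+(-13.6))/3, ((-11.9)+(-24.3)+(-8.9))/3)
= (-0.2667, -15.0333)

(-0.2667, -15.0333)


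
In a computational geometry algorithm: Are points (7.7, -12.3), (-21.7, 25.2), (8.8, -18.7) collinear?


Cross product: ((-21.7)-7.7)*((-18.7)-(-12.3)) - (25.2-(-12.3))*(8.8-7.7)
= 146.91

No, not collinear


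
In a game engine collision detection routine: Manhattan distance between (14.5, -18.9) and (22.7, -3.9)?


|14.5-22.7| + |(-18.9)-(-3.9)| = 8.2 + 15 = 23.2

23.2


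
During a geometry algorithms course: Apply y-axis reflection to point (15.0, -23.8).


Reflection over y-axis: (x,y) -> (-x,y)
(15, -23.8) -> (-15, -23.8)

(-15, -23.8)


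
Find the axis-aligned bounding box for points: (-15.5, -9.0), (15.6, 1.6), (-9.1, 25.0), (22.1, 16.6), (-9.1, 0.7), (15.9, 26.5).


x range: [-15.5, 22.1]
y range: [-9, 26.5]
Bounding box: (-15.5,-9) to (22.1,26.5)

(-15.5,-9) to (22.1,26.5)


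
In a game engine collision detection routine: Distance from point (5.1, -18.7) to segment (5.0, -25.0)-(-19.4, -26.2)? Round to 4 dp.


Project P onto AB: t = 0 (clamped to [0,1])
Closest point on segment: (5, -25)
Distance: 6.3008

6.3008


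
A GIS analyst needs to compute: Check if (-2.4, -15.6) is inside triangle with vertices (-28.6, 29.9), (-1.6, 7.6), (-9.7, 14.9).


Cross products: AB x AP = -644.24, BC x BP = 193.76, CA x CP = 466.95
All same sign? no

No, outside


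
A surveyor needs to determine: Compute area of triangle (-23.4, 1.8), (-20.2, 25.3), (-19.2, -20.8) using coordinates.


Area = |x_A(y_B-y_C) + x_B(y_C-y_A) + x_C(y_A-y_B)|/2
= |(-1078.74) + 456.52 + 451.2|/2
= 171.02/2 = 85.51

85.51


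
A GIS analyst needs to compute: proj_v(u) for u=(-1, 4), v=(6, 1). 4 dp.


u.v = -2, |v| = sqrt(37) = 6.0828
Scalar projection = u.v / |v| = -2 / sqrt(37) = -0.3288

-0.3288


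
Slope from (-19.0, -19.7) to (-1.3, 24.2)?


slope = (y2-y1)/(x2-x1) = (24.2-(-19.7))/((-1.3)-(-19)) = 43.9/17.7 = 2.4802

2.4802


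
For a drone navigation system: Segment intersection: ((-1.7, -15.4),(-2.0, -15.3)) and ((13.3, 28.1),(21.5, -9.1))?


Cross products: d1=-914.7, d2=-925.04, d3=-14.55, d4=-4.21
d1*d2 < 0 and d3*d4 < 0? no

No, they don't intersect


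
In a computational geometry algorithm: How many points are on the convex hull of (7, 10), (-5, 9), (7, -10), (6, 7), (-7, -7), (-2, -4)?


Convex hull vertices (CCW): (-7, -7), (7, -10), (7, 10), (-5, 9)
Count = 4

4


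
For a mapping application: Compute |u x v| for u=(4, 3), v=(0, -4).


|u x v| = |4*(-4) - 3*0|
= |(-16) - 0| = 16

16


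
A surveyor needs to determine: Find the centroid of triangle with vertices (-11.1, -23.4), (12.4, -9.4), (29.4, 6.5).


Centroid = ((x_A+x_B+x_C)/3, (y_A+y_B+y_C)/3)
= (((-11.1)+12.4+29.4)/3, ((-23.4)+(-9.4)+6.5)/3)
= (10.2333, -8.7667)

(10.2333, -8.7667)


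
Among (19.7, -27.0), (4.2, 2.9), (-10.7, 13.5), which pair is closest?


d(P0,P1) = 33.6788, d(P0,P2) = 50.64, d(P1,P2) = 18.2858
Closest: P1 and P2

Closest pair: (4.2, 2.9) and (-10.7, 13.5), distance = 18.2858


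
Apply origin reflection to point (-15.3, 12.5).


Reflection over origin: (x,y) -> (-x,-y)
(-15.3, 12.5) -> (15.3, -12.5)

(15.3, -12.5)


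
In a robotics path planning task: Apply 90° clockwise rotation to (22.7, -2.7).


90° CW: (x,y) -> (y, -x)
(22.7,-2.7) -> (-2.7, -22.7)

(-2.7, -22.7)


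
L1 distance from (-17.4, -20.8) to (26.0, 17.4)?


|(-17.4)-26| + |(-20.8)-17.4| = 43.4 + 38.2 = 81.6

81.6


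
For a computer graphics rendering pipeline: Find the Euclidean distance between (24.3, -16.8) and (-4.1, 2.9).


dx=-28.4, dy=19.7
d^2 = (-28.4)^2 + 19.7^2 = 1194.65
d = sqrt(1194.65) = 34.5637

34.5637


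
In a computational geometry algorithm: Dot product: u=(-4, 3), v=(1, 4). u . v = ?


u . v = u_x*v_x + u_y*v_y = (-4)*1 + 3*4
= (-4) + 12 = 8

8


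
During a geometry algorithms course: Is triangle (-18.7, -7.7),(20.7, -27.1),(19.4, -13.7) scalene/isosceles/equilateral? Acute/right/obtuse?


Side lengths squared: AB^2=1928.72, BC^2=181.25, CA^2=1487.61
Sorted: [181.25, 1487.61, 1928.72]
By sides: Scalene, By angles: Obtuse

Scalene, Obtuse


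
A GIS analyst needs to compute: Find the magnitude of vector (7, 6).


|u| = sqrt(7^2 + 6^2) = sqrt(85) = 9.2195

9.2195


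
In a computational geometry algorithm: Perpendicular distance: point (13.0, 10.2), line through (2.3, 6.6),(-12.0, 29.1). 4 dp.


|cross product| = 292.23
|line direction| = sqrt(710.74) = 26.6597
Distance = 292.23/sqrt(710.74) = 10.9615

10.9615


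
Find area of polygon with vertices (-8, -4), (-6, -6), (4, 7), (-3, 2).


Shoelace sum: ((-8)*(-6) - (-6)*(-4)) + ((-6)*7 - 4*(-6)) + (4*2 - (-3)*7) + ((-3)*(-4) - (-8)*2)
= 63
Area = |63|/2 = 31.5

31.5


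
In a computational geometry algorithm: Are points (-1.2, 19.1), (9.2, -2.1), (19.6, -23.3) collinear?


Cross product: (9.2-(-1.2))*((-23.3)-19.1) - ((-2.1)-19.1)*(19.6-(-1.2))
= 0

Yes, collinear


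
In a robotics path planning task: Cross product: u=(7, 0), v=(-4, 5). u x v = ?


u x v = u_x*v_y - u_y*v_x = 7*5 - 0*(-4)
= 35 - 0 = 35

35


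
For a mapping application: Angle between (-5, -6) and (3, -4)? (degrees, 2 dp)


u.v = 9, |u| = sqrt(61) = 7.8102, |v| = sqrt(25) = 5
cos(theta) = u.v/(|u||v|) = 9/sqrt(1525) = 0.230466
theta = acos(0.230466) = 76.68 degrees

76.68 degrees


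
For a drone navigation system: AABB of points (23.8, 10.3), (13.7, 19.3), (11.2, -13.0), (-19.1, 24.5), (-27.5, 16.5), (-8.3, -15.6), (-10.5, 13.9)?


x range: [-27.5, 23.8]
y range: [-15.6, 24.5]
Bounding box: (-27.5,-15.6) to (23.8,24.5)

(-27.5,-15.6) to (23.8,24.5)


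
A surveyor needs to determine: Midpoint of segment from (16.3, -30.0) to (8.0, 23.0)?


M = ((16.3+8)/2, ((-30)+23)/2)
= (12.15, -3.5)

(12.15, -3.5)


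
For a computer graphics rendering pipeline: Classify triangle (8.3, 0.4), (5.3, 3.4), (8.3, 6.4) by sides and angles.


Side lengths squared: AB^2=18, BC^2=18, CA^2=36
Sorted: [18, 18, 36]
By sides: Isosceles, By angles: Right

Isosceles, Right


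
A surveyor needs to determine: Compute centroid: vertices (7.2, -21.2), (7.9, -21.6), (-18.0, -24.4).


Centroid = ((x_A+x_B+x_C)/3, (y_A+y_B+y_C)/3)
= ((7.2+7.9+(-18))/3, ((-21.2)+(-21.6)+(-24.4))/3)
= (-0.9667, -22.4)

(-0.9667, -22.4)


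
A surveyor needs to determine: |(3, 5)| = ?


|u| = sqrt(3^2 + 5^2) = sqrt(34) = 5.831

5.831


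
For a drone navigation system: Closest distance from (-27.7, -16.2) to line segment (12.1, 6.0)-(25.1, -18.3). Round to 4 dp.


Project P onto AB: t = 0.029 (clamped to [0,1])
Closest point on segment: (12.4776, 5.2942)
Distance: 45.5658

45.5658


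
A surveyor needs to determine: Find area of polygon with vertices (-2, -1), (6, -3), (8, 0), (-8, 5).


Shoelace sum: ((-2)*(-3) - 6*(-1)) + (6*0 - 8*(-3)) + (8*5 - (-8)*0) + ((-8)*(-1) - (-2)*5)
= 94
Area = |94|/2 = 47

47


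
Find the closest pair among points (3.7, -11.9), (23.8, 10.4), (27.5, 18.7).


d(P0,P1) = 30.0217, d(P0,P2) = 38.766, d(P1,P2) = 9.0874
Closest: P1 and P2

Closest pair: (23.8, 10.4) and (27.5, 18.7), distance = 9.0874


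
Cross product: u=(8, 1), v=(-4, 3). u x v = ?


u x v = u_x*v_y - u_y*v_x = 8*3 - 1*(-4)
= 24 - (-4) = 28

28


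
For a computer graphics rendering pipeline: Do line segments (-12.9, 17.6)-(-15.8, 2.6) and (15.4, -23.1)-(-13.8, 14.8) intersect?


Cross products: d1=-115.87, d2=432.04, d3=542.53, d4=-5.38
d1*d2 < 0 and d3*d4 < 0? yes

Yes, they intersect


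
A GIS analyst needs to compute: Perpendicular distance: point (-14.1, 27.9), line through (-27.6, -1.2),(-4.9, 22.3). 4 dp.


|cross product| = 343.32
|line direction| = sqrt(1067.54) = 32.6732
Distance = 343.32/sqrt(1067.54) = 10.5077

10.5077


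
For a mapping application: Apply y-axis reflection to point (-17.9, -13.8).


Reflection over y-axis: (x,y) -> (-x,y)
(-17.9, -13.8) -> (17.9, -13.8)

(17.9, -13.8)


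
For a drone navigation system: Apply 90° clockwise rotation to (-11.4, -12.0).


90° CW: (x,y) -> (y, -x)
(-11.4,-12) -> (-12, 11.4)

(-12, 11.4)


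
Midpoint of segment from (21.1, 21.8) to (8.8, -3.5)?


M = ((21.1+8.8)/2, (21.8+(-3.5))/2)
= (14.95, 9.15)

(14.95, 9.15)


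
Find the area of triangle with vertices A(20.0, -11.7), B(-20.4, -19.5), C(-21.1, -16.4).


Area = |x_A(y_B-y_C) + x_B(y_C-y_A) + x_C(y_A-y_B)|/2
= |(-62) + 95.88 + (-164.58)|/2
= 130.7/2 = 65.35

65.35


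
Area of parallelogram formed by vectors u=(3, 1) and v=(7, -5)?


|u x v| = |3*(-5) - 1*7|
= |(-15) - 7| = 22

22


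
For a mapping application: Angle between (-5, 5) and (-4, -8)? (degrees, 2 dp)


u.v = -20, |u| = sqrt(50) = 7.0711, |v| = sqrt(80) = 8.9443
cos(theta) = u.v/(|u||v|) = -20/sqrt(4000) = -0.316228
theta = acos(-0.316228) = 108.43 degrees

108.43 degrees


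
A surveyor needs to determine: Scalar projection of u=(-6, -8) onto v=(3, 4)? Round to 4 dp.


u.v = -50, |v| = sqrt(25) = 5
Scalar projection = u.v / |v| = -50 / sqrt(25) = -10

-10


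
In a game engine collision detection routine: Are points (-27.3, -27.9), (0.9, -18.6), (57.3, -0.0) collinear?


Cross product: (0.9-(-27.3))*(0-(-27.9)) - ((-18.6)-(-27.9))*(57.3-(-27.3))
= 0

Yes, collinear


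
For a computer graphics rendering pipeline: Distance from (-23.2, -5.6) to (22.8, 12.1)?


dx=46, dy=17.7
d^2 = 46^2 + 17.7^2 = 2429.29
d = sqrt(2429.29) = 49.2878

49.2878


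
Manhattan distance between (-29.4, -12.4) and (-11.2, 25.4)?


|(-29.4)-(-11.2)| + |(-12.4)-25.4| = 18.2 + 37.8 = 56

56


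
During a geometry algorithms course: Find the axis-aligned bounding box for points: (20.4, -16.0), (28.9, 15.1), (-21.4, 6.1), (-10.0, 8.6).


x range: [-21.4, 28.9]
y range: [-16, 15.1]
Bounding box: (-21.4,-16) to (28.9,15.1)

(-21.4,-16) to (28.9,15.1)


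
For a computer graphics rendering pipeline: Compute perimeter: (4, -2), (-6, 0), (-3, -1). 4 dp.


Sides: (4, -2)->(-6, 0): sqrt(104) = 10.198039, (-6, 0)->(-3, -1): sqrt(10) = 3.162278, (-3, -1)->(4, -2): sqrt(50) = 7.071068
Sum = 20.431385
Perimeter = 20.4314

20.4314


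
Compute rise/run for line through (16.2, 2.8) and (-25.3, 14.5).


slope = (y2-y1)/(x2-x1) = (14.5-2.8)/((-25.3)-16.2) = 11.7/(-41.5) = -0.2819

-0.2819


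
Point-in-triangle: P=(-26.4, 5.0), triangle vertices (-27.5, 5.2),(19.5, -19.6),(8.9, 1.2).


Cross products: AB x AP = 17.88, BC x BP = 693.96, CA x CP = 2.88
All same sign? yes

Yes, inside


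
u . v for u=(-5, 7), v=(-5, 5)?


u . v = u_x*v_x + u_y*v_y = (-5)*(-5) + 7*5
= 25 + 35 = 60

60


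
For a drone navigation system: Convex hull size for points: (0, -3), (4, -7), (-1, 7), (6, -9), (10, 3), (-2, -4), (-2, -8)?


Convex hull vertices (CCW): (-2, -8), (6, -9), (10, 3), (-1, 7), (-2, -4)
Count = 5

5


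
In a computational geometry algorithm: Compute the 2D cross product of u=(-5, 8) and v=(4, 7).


u x v = u_x*v_y - u_y*v_x = (-5)*7 - 8*4
= (-35) - 32 = -67

-67


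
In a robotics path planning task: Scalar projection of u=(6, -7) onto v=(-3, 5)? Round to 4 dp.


u.v = -53, |v| = sqrt(34) = 5.831
Scalar projection = u.v / |v| = -53 / sqrt(34) = -9.0894

-9.0894


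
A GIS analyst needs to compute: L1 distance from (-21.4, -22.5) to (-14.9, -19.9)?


|(-21.4)-(-14.9)| + |(-22.5)-(-19.9)| = 6.5 + 2.6 = 9.1

9.1


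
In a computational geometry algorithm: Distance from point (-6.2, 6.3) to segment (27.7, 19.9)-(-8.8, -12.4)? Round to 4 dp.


Project P onto AB: t = 0.7058 (clamped to [0,1])
Closest point on segment: (1.9387, -2.897)
Distance: 12.281

12.281


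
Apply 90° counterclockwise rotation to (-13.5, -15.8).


90° CCW: (x,y) -> (-y, x)
(-13.5,-15.8) -> (15.8, -13.5)

(15.8, -13.5)


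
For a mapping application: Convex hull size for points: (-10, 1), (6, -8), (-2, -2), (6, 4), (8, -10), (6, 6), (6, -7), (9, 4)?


Convex hull vertices (CCW): (-10, 1), (8, -10), (9, 4), (6, 6)
Count = 4

4


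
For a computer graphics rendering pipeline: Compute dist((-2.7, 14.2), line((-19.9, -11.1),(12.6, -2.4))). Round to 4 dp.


|cross product| = 672.61
|line direction| = sqrt(1131.94) = 33.6443
Distance = 672.61/sqrt(1131.94) = 19.9918

19.9918


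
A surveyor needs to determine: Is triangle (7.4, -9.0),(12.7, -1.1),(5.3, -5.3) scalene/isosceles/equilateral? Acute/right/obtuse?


Side lengths squared: AB^2=90.5, BC^2=72.4, CA^2=18.1
Sorted: [18.1, 72.4, 90.5]
By sides: Scalene, By angles: Right

Scalene, Right


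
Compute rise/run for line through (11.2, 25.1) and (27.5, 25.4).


slope = (y2-y1)/(x2-x1) = (25.4-25.1)/(27.5-11.2) = 0.3/16.3 = 0.0184

0.0184


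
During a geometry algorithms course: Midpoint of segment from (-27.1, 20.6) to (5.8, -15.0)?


M = (((-27.1)+5.8)/2, (20.6+(-15))/2)
= (-10.65, 2.8)

(-10.65, 2.8)


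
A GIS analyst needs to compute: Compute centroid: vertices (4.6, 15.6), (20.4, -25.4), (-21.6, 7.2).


Centroid = ((x_A+x_B+x_C)/3, (y_A+y_B+y_C)/3)
= ((4.6+20.4+(-21.6))/3, (15.6+(-25.4)+7.2)/3)
= (1.1333, -0.8667)

(1.1333, -0.8667)


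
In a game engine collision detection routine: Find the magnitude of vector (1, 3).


|u| = sqrt(1^2 + 3^2) = sqrt(10) = 3.1623

3.1623


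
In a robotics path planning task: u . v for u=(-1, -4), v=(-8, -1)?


u . v = u_x*v_x + u_y*v_y = (-1)*(-8) + (-4)*(-1)
= 8 + 4 = 12

12


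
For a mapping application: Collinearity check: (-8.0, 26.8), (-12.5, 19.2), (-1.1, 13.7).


Cross product: ((-12.5)-(-8))*(13.7-26.8) - (19.2-26.8)*((-1.1)-(-8))
= 111.39

No, not collinear


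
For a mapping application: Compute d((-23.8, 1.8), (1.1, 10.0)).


dx=24.9, dy=8.2
d^2 = 24.9^2 + 8.2^2 = 687.25
d = sqrt(687.25) = 26.2155

26.2155


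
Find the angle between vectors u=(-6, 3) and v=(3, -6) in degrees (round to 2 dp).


u.v = -36, |u| = sqrt(45) = 6.7082, |v| = sqrt(45) = 6.7082
cos(theta) = u.v/(|u||v|) = -36/sqrt(2025) = -0.8
theta = acos(-0.8) = 143.13 degrees

143.13 degrees


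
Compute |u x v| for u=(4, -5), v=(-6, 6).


|u x v| = |4*6 - (-5)*(-6)|
= |24 - 30| = 6

6


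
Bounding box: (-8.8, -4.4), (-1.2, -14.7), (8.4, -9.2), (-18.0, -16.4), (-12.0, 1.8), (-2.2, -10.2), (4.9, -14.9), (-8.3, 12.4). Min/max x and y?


x range: [-18, 8.4]
y range: [-16.4, 12.4]
Bounding box: (-18,-16.4) to (8.4,12.4)

(-18,-16.4) to (8.4,12.4)


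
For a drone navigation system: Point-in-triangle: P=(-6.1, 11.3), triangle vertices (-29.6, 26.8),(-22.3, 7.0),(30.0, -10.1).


Cross products: AB x AP = 352.15, BC x BP = 501.91, CA x CP = 56.65
All same sign? yes

Yes, inside


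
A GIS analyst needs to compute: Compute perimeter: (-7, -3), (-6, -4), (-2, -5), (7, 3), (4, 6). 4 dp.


Sides: (-7, -3)->(-6, -4): sqrt(2) = 1.414214, (-6, -4)->(-2, -5): sqrt(17) = 4.123106, (-2, -5)->(7, 3): sqrt(145) = 12.041595, (7, 3)->(4, 6): sqrt(18) = 4.242641, (4, 6)->(-7, -3): sqrt(202) = 14.21267
Sum = 36.034226
Perimeter = 36.0342

36.0342


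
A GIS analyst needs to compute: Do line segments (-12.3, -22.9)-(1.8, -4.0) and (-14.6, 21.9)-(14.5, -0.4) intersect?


Cross products: d1=-1252.39, d2=-387.97, d3=675.15, d4=-189.27
d1*d2 < 0 and d3*d4 < 0? no

No, they don't intersect


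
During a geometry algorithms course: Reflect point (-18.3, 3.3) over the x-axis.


Reflection over x-axis: (x,y) -> (x,-y)
(-18.3, 3.3) -> (-18.3, -3.3)

(-18.3, -3.3)


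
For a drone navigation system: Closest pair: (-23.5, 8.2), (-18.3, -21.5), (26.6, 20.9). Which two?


d(P0,P1) = 30.1518, d(P0,P2) = 51.6846, d(P1,P2) = 61.7557
Closest: P0 and P1

Closest pair: (-23.5, 8.2) and (-18.3, -21.5), distance = 30.1518


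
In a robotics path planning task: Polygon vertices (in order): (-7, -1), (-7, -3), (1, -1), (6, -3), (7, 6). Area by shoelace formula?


Shoelace sum: ((-7)*(-3) - (-7)*(-1)) + ((-7)*(-1) - 1*(-3)) + (1*(-3) - 6*(-1)) + (6*6 - 7*(-3)) + (7*(-1) - (-7)*6)
= 119
Area = |119|/2 = 59.5

59.5


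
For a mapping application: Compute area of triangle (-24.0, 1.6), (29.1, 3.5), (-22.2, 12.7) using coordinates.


Area = |x_A(y_B-y_C) + x_B(y_C-y_A) + x_C(y_A-y_B)|/2
= |220.8 + 323.01 + 42.18|/2
= 585.99/2 = 292.995

292.995


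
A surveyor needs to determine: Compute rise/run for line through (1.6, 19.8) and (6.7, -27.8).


slope = (y2-y1)/(x2-x1) = ((-27.8)-19.8)/(6.7-1.6) = (-47.6)/5.1 = -9.3333

-9.3333


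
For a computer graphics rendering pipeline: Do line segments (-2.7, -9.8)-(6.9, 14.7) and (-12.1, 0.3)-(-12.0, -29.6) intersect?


Cross products: d1=280.05, d2=569.54, d3=327.26, d4=37.77
d1*d2 < 0 and d3*d4 < 0? no

No, they don't intersect


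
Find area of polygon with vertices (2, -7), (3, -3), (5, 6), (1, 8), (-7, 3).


Shoelace sum: (2*(-3) - 3*(-7)) + (3*6 - 5*(-3)) + (5*8 - 1*6) + (1*3 - (-7)*8) + ((-7)*(-7) - 2*3)
= 184
Area = |184|/2 = 92

92


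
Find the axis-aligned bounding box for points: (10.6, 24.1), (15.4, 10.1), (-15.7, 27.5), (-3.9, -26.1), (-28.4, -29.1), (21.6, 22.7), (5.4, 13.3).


x range: [-28.4, 21.6]
y range: [-29.1, 27.5]
Bounding box: (-28.4,-29.1) to (21.6,27.5)

(-28.4,-29.1) to (21.6,27.5)


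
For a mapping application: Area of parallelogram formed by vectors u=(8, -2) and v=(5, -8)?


|u x v| = |8*(-8) - (-2)*5|
= |(-64) - (-10)| = 54

54


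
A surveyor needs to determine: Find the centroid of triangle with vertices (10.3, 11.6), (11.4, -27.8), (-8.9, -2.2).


Centroid = ((x_A+x_B+x_C)/3, (y_A+y_B+y_C)/3)
= ((10.3+11.4+(-8.9))/3, (11.6+(-27.8)+(-2.2))/3)
= (4.2667, -6.1333)

(4.2667, -6.1333)


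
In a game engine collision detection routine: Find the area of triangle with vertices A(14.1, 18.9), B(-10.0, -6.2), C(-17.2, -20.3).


Area = |x_A(y_B-y_C) + x_B(y_C-y_A) + x_C(y_A-y_B)|/2
= |198.81 + 392 + (-431.72)|/2
= 159.09/2 = 79.545

79.545


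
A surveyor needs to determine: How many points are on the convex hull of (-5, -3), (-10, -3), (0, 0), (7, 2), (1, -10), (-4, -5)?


Convex hull vertices (CCW): (-10, -3), (1, -10), (7, 2), (0, 0)
Count = 4

4


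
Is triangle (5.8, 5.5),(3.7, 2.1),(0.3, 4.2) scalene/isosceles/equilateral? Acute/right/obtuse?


Side lengths squared: AB^2=15.97, BC^2=15.97, CA^2=31.94
Sorted: [15.97, 15.97, 31.94]
By sides: Isosceles, By angles: Right

Isosceles, Right


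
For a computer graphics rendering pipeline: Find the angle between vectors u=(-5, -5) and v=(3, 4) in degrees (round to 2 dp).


u.v = -35, |u| = sqrt(50) = 7.0711, |v| = sqrt(25) = 5
cos(theta) = u.v/(|u||v|) = -35/sqrt(1250) = -0.989949
theta = acos(-0.989949) = 171.87 degrees

171.87 degrees


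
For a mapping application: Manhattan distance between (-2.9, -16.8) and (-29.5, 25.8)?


|(-2.9)-(-29.5)| + |(-16.8)-25.8| = 26.6 + 42.6 = 69.2

69.2
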